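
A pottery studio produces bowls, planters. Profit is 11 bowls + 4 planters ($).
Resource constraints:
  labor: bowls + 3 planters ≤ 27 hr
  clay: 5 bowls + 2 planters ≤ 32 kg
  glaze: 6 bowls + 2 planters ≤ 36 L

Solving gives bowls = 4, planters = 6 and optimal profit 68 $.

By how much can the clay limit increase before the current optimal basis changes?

0.625

Binding constraints: clay, glaze. The basis is B = [[5,2],[6,2]] with det -2.
Per unit increase in clay, x* moves by d = (-1, 3).
The basis stays optimal until labor becomes binding; allowable increase = 0.625 kg.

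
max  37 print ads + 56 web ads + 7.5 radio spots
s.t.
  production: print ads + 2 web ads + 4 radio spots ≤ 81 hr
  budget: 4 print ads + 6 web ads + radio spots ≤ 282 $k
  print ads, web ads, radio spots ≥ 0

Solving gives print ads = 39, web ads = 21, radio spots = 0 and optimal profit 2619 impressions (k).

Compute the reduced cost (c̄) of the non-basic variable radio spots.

Check each constraint at x*: production 81/81 (tight); budget 282/282 (tight).
From A_Bᵀ y = c: 1·y_production + 4·y_budget = 37; 2·y_production + 6·y_budget = 56.
This yields shadow prices y_production = 1, y_budget = 9.
Reduced cost of radio spots: c₃ − yᵀa₃ = 7.5 − (1·4 + 9·1) = 7.5 − 13 = -5.5.

-5.5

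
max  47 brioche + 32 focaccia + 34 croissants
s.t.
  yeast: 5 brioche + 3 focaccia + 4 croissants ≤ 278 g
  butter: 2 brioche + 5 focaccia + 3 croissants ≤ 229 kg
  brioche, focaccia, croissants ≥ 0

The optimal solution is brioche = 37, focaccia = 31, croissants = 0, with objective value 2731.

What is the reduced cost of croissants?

At the optimum: yeast uses 278 of 278 (binding); butter uses 229 of 229 (binding).
From A_Bᵀ y = c: 5·y_yeast + 2·y_butter = 47; 3·y_yeast + 5·y_butter = 32.
→ y_yeast = 9 and y_butter = 1.
Reduced cost of croissants: c₃ − yᵀa₃ = 34 − (9·4 + 1·3) = 34 − 39 = -5.

-5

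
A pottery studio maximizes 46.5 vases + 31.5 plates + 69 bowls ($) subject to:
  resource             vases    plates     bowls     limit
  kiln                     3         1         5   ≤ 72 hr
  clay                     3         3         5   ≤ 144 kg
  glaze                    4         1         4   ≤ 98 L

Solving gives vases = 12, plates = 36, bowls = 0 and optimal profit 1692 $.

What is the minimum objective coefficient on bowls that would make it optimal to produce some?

77.5

Check each constraint at x*: kiln 72/72 (tight); clay 144/144 (tight); glaze 84/98 (slack 14).
By complementary slackness, y = 0 for the non-binding constraint.
From A_Bᵀ y = c: 3·y_kiln + 3·y_clay = 46.5; 1·y_kiln + 3·y_clay = 31.5.
This yields shadow prices y_kiln = 7.5, y_clay = 8.
bowls enters the basis when its profit ≥ yᵀa₃ = 7.5·5 + 8·5 = 77.5.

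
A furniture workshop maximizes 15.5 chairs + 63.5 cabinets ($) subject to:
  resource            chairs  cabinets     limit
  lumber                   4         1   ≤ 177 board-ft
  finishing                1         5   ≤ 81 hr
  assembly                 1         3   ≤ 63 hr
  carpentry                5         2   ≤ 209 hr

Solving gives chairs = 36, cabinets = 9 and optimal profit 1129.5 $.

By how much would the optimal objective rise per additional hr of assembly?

7

Check each constraint at x*: lumber 153/177 (slack 24); finishing 81/81 (tight); assembly 63/63 (tight); carpentry 198/209 (slack 11).
Since lumber, carpentry are not tight, their duals are 0.
The binding rows give the dual system: 1·y_finishing + 1·y_assembly = 15.5 and 5·y_finishing + 3·y_assembly = 63.5.
→ y_finishing = 8.5 and y_assembly = 7.
Shadow price of assembly = 7.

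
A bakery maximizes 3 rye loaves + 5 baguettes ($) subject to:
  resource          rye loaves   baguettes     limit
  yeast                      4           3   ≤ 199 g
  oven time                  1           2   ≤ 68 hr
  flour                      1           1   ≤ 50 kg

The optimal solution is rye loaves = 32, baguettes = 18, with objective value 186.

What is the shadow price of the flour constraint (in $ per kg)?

1

Binding: oven time and flour. Non-binding: yeast (17 unused).
By complementary slackness, y = 0 for the non-binding constraint.
Dual feasibility on the basic columns requires 1·y_oven time + 1·y_flour = 3, 2·y_oven time + 1·y_flour = 5.
This yields shadow prices y_oven time = 2, y_flour = 1.
Shadow price of flour = 1.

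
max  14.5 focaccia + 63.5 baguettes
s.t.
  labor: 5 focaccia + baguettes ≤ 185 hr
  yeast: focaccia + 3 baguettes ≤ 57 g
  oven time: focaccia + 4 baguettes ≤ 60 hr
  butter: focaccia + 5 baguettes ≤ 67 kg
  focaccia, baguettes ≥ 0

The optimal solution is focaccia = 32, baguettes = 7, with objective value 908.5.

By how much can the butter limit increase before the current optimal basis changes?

8

Binding constraints: oven time, butter. The basis is B = [[1,4],[1,5]] with det 1.
Per unit increase in butter, x* moves by d = (-4, 1).
The basis stays optimal until focaccia reaches 0; allowable increase = 8 kg.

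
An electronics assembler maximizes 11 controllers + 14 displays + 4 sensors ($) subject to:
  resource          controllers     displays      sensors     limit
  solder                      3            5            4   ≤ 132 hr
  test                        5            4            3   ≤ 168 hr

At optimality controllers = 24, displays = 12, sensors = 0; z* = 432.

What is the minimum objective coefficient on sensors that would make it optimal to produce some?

11

Check each constraint at x*: solder 132/132 (tight); test 168/168 (tight).
The binding rows give the dual system: 3·y_solder + 5·y_test = 11 and 5·y_solder + 4·y_test = 14.
Solving: y_solder = 2, y_test = 1.
sensors enters the basis when its profit ≥ yᵀa₃ = 2·4 + 1·3 = 11.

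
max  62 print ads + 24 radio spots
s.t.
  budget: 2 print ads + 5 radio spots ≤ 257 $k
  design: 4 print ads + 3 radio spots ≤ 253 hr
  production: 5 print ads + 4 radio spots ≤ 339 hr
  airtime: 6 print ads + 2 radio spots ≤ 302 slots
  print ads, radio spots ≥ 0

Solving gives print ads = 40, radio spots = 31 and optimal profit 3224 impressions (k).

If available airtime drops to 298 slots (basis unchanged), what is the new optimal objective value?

3188

Check each constraint at x*: budget 235/257 (slack 22); design 253/253 (tight); production 324/339 (slack 15); airtime 302/302 (tight).
By complementary slackness, y = 0 for the non-binding constraints.
The binding rows give the dual system: 4·y_design + 6·y_airtime = 62 and 3·y_design + 2·y_airtime = 24.
→ y_design = 2 and y_airtime = 9.
Δz = y_airtime·Δb = 9 × (-4) = -36, so new z* = 3224 − 36 = 3188.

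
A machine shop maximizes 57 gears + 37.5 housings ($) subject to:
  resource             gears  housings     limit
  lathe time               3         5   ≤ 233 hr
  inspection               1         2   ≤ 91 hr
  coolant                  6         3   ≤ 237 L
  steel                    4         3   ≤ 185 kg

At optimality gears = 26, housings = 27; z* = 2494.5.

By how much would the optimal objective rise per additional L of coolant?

3.5

Check each constraint at x*: lathe time 213/233 (slack 20); inspection 80/91 (slack 11); coolant 237/237 (tight); steel 185/185 (tight).
Since lathe time, inspection are not tight, their duals are 0.
The binding rows give the dual system: 6·y_coolant + 4·y_steel = 57 and 3·y_coolant + 3·y_steel = 37.5.
This yields shadow prices y_coolant = 3.5, y_steel = 9.
Shadow price of coolant = 3.5.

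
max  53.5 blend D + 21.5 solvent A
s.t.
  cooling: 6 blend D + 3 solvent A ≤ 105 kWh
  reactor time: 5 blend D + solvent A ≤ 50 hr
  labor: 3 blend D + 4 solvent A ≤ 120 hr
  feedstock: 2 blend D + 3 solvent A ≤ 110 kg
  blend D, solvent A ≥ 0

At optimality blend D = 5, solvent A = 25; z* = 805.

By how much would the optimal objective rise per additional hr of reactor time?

At the optimum: cooling uses 105 of 105 (binding); reactor time uses 50 of 50 (binding); labor uses 115 of 120 (slack = 5); feedstock uses 85 of 110 (slack = 25).
Slack constraints have shadow price 0 (complementary slackness).
From A_Bᵀ y = c: 6·y_cooling + 5·y_reactor time = 53.5; 3·y_cooling + 1·y_reactor time = 21.5.
→ y_cooling = 6 and y_reactor time = 3.5.
Shadow price of reactor time = 3.5.

3.5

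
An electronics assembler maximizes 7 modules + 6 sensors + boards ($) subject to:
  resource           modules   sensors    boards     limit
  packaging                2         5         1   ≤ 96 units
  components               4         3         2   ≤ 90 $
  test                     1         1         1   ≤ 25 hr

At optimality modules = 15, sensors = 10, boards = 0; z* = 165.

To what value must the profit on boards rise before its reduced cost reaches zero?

5

At the optimum: packaging uses 80 of 96 (slack = 16); components uses 90 of 90 (binding); test uses 25 of 25 (binding).
Since packaging is not tight, its dual is 0.
The binding rows give the dual system: 4·y_components + 1·y_test = 7 and 3·y_components + 1·y_test = 6.
→ y_components = 1 and y_test = 3.
boards enters the basis when its profit ≥ yᵀa₃ = 1·2 + 3·1 = 5.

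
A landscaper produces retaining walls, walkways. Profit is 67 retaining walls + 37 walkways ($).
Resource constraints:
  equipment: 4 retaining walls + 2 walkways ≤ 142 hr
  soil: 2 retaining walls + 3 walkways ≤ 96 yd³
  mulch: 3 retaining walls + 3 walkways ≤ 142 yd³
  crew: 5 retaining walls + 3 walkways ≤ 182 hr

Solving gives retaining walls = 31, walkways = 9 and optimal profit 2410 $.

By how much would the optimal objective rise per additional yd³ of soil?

0

At the optimum: equipment uses 142 of 142 (binding); soil uses 89 of 96 (slack = 7); mulch uses 120 of 142 (slack = 22); crew uses 182 of 182 (binding).
By complementary slackness, y = 0 for the non-binding constraints.
From A_Bᵀ y = c: 4·y_equipment + 5·y_crew = 67; 2·y_equipment + 3·y_crew = 37.
Solving: y_equipment = 8, y_crew = 7.
Shadow price of soil = 0.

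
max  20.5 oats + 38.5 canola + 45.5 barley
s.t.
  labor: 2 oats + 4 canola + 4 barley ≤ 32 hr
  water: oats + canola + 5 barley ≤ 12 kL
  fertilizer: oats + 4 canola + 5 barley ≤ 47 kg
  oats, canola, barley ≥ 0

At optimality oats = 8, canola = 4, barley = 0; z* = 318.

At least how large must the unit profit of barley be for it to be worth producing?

At the optimum: labor uses 32 of 32 (binding); water uses 12 of 12 (binding); fertilizer uses 24 of 47 (slack = 23).
By complementary slackness, y = 0 for the non-binding constraint.
Dual feasibility on the basic columns requires 2·y_labor + 1·y_water = 20.5, 4·y_labor + 1·y_water = 38.5.
Solving: y_labor = 9, y_water = 2.5.
barley enters the basis when its profit ≥ yᵀa₃ = 9·4 + 2.5·5 = 48.5.

48.5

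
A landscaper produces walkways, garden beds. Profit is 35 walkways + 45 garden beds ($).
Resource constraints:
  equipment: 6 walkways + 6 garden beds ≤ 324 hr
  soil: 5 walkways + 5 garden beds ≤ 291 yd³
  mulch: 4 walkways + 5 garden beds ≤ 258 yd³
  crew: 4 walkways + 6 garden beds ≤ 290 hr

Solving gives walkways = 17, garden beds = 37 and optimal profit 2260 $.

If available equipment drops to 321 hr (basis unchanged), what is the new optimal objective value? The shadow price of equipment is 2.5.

Δb = -3, so new z* = 2260 + (2.5)·(-3) = 2260 − 7.5 = 2252.5.

2252.5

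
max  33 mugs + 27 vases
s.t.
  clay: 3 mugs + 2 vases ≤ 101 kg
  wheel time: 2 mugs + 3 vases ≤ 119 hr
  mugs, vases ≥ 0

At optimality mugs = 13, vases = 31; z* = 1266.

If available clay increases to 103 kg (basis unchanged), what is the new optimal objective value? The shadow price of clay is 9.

Δb = 2, so new z* = 1266 + (9)·(2) = 1266 + 18 = 1284.

1284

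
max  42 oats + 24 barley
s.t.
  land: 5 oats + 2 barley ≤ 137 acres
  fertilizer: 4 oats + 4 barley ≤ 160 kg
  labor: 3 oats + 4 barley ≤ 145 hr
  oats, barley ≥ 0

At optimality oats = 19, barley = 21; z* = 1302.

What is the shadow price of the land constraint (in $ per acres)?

6

Binding: land and fertilizer. Non-binding: labor (4 unused).
By complementary slackness, y = 0 for the non-binding constraint.
From A_Bᵀ y = c: 5·y_land + 4·y_fertilizer = 42; 2·y_land + 4·y_fertilizer = 24.
Solving: y_land = 6, y_fertilizer = 3.
Shadow price of land = 6.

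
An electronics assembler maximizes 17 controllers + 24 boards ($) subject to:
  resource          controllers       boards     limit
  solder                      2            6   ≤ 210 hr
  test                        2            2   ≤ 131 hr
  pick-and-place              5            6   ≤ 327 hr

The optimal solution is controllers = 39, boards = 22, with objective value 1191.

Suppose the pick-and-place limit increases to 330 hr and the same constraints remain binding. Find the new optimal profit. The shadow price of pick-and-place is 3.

1200

Δb = 3, so new z* = 1191 + (3)·(3) = 1191 + 9 = 1200.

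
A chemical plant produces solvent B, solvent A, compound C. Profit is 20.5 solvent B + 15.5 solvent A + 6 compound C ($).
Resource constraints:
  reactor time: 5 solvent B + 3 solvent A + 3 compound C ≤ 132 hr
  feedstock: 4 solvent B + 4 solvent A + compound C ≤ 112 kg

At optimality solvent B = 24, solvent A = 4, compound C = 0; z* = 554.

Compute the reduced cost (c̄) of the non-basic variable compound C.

-3.5

Both reactor time and feedstock are binding at x*.
From A_Bᵀ y = c: 5·y_reactor time + 4·y_feedstock = 20.5; 3·y_reactor time + 4·y_feedstock = 15.5.
Solving: y_reactor time = 2.5, y_feedstock = 2.
Reduced cost of compound C: c₃ − yᵀa₃ = 6 − (2.5·3 + 2·1) = 6 − 9.5 = -3.5.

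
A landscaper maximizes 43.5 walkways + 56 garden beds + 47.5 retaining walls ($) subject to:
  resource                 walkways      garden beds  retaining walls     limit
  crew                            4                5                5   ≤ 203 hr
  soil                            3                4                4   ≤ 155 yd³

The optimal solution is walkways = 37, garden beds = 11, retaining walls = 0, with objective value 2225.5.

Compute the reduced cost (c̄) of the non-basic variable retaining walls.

Check each constraint at x*: crew 203/203 (tight); soil 155/155 (tight).
Dual feasibility on the basic columns requires 4·y_crew + 3·y_soil = 43.5, 5·y_crew + 4·y_soil = 56.
Solving: y_crew = 6, y_soil = 6.5.
Reduced cost of retaining walls: c₃ − yᵀa₃ = 47.5 − (6·5 + 6.5·4) = 47.5 − 56 = -8.5.

-8.5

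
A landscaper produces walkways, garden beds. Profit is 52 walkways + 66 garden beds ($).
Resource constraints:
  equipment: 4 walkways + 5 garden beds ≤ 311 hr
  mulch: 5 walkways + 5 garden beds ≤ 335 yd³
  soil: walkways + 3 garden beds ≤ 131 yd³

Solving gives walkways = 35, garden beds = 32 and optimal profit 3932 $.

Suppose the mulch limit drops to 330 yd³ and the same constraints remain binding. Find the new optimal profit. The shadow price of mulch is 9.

3887

Δb = -5, so new z* = 3932 + (9)·(-5) = 3932 − 45 = 3887.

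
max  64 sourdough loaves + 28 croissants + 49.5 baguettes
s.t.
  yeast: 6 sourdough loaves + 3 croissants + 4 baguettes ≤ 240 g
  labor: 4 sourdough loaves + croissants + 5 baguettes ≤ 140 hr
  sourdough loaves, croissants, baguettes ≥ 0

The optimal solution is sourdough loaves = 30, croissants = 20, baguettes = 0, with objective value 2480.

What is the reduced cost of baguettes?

At the optimum: yeast uses 240 of 240 (binding); labor uses 140 of 140 (binding).
From A_Bᵀ y = c: 6·y_yeast + 4·y_labor = 64; 3·y_yeast + 1·y_labor = 28.
Solving: y_yeast = 8, y_labor = 4.
Reduced cost of baguettes: c₃ − yᵀa₃ = 49.5 − (8·4 + 4·5) = 49.5 − 52 = -2.5.

-2.5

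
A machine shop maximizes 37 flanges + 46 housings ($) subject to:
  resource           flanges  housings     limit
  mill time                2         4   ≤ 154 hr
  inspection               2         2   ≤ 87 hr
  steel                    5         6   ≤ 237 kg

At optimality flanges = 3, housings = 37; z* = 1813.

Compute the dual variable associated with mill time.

Binding: mill time and steel. Non-binding: inspection (7 unused).
Since inspection is not tight, its dual is 0.
From A_Bᵀ y = c: 2·y_mill time + 5·y_steel = 37; 4·y_mill time + 6·y_steel = 46.
This yields shadow prices y_mill time = 1, y_steel = 7.
Shadow price of mill time = 1.

1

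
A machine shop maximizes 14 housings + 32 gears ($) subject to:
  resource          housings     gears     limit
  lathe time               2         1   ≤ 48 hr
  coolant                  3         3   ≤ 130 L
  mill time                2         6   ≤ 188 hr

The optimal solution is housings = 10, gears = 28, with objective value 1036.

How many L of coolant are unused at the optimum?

16

coolant used = 3·10 + 3·28 = 114; slack = 130 − 114 = 16.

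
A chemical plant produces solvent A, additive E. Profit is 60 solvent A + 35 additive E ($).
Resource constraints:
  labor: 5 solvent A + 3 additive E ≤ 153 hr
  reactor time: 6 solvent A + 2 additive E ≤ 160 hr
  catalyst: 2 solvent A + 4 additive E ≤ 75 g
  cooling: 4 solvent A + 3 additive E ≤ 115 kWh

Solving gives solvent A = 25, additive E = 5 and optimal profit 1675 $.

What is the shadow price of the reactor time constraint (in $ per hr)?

4

Binding: reactor time and cooling. Non-binding: labor (13 unused), catalyst (5 unused).
Since labor, catalyst are not tight, their duals are 0.
Dual feasibility on the basic columns requires 6·y_reactor time + 4·y_cooling = 60, 2·y_reactor time + 3·y_cooling = 35.
This yields shadow prices y_reactor time = 4, y_cooling = 9.
Shadow price of reactor time = 4.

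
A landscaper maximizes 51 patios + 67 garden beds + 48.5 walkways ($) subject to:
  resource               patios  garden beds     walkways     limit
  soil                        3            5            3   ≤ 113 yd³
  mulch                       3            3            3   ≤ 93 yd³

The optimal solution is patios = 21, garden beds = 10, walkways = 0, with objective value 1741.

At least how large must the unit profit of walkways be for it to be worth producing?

51

Both soil and mulch are binding at x*.
From A_Bᵀ y = c: 3·y_soil + 3·y_mulch = 51; 5·y_soil + 3·y_mulch = 67.
Solving: y_soil = 8, y_mulch = 9.
walkways enters the basis when its profit ≥ yᵀa₃ = 8·3 + 9·3 = 51.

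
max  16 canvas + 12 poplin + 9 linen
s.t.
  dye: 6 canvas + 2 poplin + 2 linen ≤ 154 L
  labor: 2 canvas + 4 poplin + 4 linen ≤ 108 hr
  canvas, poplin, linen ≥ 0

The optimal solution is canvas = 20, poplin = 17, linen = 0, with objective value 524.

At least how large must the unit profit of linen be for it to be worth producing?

12

At the optimum: dye uses 154 of 154 (binding); labor uses 108 of 108 (binding).
From A_Bᵀ y = c: 6·y_dye + 2·y_labor = 16; 2·y_dye + 4·y_labor = 12.
This yields shadow prices y_dye = 2, y_labor = 2.
linen enters the basis when its profit ≥ yᵀa₃ = 2·2 + 2·4 = 12.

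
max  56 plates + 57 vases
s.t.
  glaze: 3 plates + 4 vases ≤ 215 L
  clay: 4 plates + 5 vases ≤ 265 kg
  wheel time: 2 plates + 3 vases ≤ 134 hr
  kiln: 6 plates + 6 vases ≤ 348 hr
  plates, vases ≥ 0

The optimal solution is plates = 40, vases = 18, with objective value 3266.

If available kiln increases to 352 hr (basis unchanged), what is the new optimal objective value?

3302

Binding: wheel time and kiln. Non-binding: glaze (23 unused), clay (15 unused).
Slack constraints have shadow price 0 (complementary slackness).
From A_Bᵀ y = c: 2·y_wheel time + 6·y_kiln = 56; 3·y_wheel time + 6·y_kiln = 57.
Solving: y_wheel time = 1, y_kiln = 9.
Δz = y_kiln·Δb = 9 × (4) = 36, so new z* = 3266 + 36 = 3302.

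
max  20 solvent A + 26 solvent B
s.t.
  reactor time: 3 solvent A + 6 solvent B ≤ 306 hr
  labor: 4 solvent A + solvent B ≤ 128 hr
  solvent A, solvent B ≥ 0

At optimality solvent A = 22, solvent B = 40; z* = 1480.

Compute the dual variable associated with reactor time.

4

Both reactor time and labor are binding at x*.
Dual feasibility on the basic columns requires 3·y_reactor time + 4·y_labor = 20, 6·y_reactor time + 1·y_labor = 26.
This yields shadow prices y_reactor time = 4, y_labor = 2.
Shadow price of reactor time = 4.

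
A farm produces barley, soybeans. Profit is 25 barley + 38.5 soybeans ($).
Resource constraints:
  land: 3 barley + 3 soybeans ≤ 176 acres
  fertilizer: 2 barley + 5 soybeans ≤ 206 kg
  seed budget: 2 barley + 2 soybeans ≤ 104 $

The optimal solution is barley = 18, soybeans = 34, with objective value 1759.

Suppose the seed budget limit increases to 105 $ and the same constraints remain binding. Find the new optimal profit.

1767

Binding: fertilizer and seed budget. Non-binding: land (20 unused).
By complementary slackness, y = 0 for the non-binding constraint.
From A_Bᵀ y = c: 2·y_fertilizer + 2·y_seed budget = 25; 5·y_fertilizer + 2·y_seed budget = 38.5.
Solving: y_fertilizer = 4.5, y_seed budget = 8.
Δz = y_seed budget·Δb = 8 × (1) = 8, so new z* = 1759 + 8 = 1767.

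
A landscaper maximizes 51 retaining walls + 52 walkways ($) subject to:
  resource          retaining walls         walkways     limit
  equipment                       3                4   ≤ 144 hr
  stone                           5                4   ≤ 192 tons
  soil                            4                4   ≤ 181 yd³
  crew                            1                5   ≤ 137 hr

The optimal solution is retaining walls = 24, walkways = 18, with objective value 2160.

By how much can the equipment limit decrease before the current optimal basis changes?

Binding constraints: equipment, stone. The basis is B = [[3,4],[5,4]] with det -8.
Per unit decrease in equipment, x* moves by d = (0.5, -0.625).
The basis stays optimal until walkways reaches 0; allowable decrease = 28.8 hr.

28.8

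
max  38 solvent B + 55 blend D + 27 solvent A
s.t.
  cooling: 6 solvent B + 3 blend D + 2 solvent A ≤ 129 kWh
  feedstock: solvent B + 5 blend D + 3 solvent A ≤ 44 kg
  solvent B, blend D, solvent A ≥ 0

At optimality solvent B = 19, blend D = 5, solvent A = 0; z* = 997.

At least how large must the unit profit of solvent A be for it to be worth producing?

Check each constraint at x*: cooling 129/129 (tight); feedstock 44/44 (tight).
From A_Bᵀ y = c: 6·y_cooling + 1·y_feedstock = 38; 3·y_cooling + 5·y_feedstock = 55.
This yields shadow prices y_cooling = 5, y_feedstock = 8.
solvent A enters the basis when its profit ≥ yᵀa₃ = 5·2 + 8·3 = 34.

34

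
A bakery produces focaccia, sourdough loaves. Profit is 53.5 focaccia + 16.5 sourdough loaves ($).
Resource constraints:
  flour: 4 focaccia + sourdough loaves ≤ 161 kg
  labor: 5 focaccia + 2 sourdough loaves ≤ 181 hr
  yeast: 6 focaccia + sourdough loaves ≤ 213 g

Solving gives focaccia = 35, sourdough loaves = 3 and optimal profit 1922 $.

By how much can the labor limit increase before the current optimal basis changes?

63

Binding constraints: labor, yeast. The basis is B = [[5,2],[6,1]] with det -7.
Per unit increase in labor, x* moves by d = (-0.1429, 0.8571).
The basis stays optimal until flour becomes binding; allowable increase = 63 hr.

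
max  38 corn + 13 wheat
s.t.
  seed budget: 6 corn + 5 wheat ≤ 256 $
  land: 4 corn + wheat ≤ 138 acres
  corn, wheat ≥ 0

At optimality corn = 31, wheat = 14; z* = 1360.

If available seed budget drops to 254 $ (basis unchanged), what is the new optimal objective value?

1358

Both seed budget and land are binding at x*.
From A_Bᵀ y = c: 6·y_seed budget + 4·y_land = 38; 5·y_seed budget + 1·y_land = 13.
Solving: y_seed budget = 1, y_land = 8.
Δz = y_seed budget·Δb = 1 × (-2) = -2, so new z* = 1360 − 2 = 1358.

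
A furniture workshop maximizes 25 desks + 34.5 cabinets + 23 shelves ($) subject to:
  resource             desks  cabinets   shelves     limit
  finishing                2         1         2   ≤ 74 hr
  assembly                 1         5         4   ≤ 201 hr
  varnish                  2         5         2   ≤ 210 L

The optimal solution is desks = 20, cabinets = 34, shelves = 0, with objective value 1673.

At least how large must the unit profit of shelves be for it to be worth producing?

Binding: finishing and varnish. Non-binding: assembly (11 unused).
Since assembly is not tight, its dual is 0.
Dual feasibility on the basic columns requires 2·y_finishing + 2·y_varnish = 25, 1·y_finishing + 5·y_varnish = 34.5.
This yields shadow prices y_finishing = 7, y_varnish = 5.5.
shelves enters the basis when its profit ≥ yᵀa₃ = 7·2 + 5.5·2 = 25.

25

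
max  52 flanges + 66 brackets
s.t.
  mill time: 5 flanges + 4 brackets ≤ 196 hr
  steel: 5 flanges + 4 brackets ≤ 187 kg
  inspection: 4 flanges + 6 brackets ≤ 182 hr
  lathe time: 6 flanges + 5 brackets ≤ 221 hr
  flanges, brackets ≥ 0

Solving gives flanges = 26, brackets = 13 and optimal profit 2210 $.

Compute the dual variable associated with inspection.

8.5

Check each constraint at x*: mill time 182/196 (slack 14); steel 182/187 (slack 5); inspection 182/182 (tight); lathe time 221/221 (tight).
Slack constraints have shadow price 0 (complementary slackness).
Dual feasibility on the basic columns requires 4·y_inspection + 6·y_lathe time = 52, 6·y_inspection + 5·y_lathe time = 66.
This yields shadow prices y_inspection = 8.5, y_lathe time = 3.
Shadow price of inspection = 8.5.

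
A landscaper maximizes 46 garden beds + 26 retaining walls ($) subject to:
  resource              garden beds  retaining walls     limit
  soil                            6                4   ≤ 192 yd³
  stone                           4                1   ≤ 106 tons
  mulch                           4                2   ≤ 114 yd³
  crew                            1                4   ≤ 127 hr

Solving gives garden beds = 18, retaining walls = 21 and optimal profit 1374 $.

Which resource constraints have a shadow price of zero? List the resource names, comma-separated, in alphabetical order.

crew, stone

soil: 192/192 (binding)
stone: 93/106 (slack 13)
mulch: 114/114 (binding)
crew: 102/127 (slack 25)
By complementary slackness, a constraint with positive slack has shadow price 0 → crew, stone.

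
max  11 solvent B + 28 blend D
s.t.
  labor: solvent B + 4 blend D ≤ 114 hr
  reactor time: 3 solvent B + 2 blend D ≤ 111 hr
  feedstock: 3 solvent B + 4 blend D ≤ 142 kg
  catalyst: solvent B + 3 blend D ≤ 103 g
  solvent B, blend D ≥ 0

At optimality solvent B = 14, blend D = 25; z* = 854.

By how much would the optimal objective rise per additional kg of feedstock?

2

At the optimum: labor uses 114 of 114 (binding); reactor time uses 92 of 111 (slack = 19); feedstock uses 142 of 142 (binding); catalyst uses 89 of 103 (slack = 14).
By complementary slackness, y = 0 for the non-binding constraints.
Dual feasibility on the basic columns requires 1·y_labor + 3·y_feedstock = 11, 4·y_labor + 4·y_feedstock = 28.
→ y_labor = 5 and y_feedstock = 2.
Shadow price of feedstock = 2.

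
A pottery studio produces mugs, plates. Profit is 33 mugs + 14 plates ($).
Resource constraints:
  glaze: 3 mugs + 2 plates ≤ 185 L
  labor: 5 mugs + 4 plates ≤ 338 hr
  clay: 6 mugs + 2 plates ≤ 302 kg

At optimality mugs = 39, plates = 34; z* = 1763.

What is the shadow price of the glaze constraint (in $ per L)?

Check each constraint at x*: glaze 185/185 (tight); labor 331/338 (slack 7); clay 302/302 (tight).
Since labor is not tight, its dual is 0.
From A_Bᵀ y = c: 3·y_glaze + 6·y_clay = 33; 2·y_glaze + 2·y_clay = 14.
This yields shadow prices y_glaze = 3, y_clay = 4.
Shadow price of glaze = 3.

3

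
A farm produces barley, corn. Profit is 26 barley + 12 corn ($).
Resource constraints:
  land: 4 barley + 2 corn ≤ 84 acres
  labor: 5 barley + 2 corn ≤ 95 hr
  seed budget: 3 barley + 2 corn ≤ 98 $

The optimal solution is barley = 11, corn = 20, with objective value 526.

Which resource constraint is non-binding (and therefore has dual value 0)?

land: 84/84 (binding)
labor: 95/95 (binding)
seed budget: 73/98 (slack 25)
By complementary slackness, a constraint with positive slack has shadow price 0 → seed budget.

seed budget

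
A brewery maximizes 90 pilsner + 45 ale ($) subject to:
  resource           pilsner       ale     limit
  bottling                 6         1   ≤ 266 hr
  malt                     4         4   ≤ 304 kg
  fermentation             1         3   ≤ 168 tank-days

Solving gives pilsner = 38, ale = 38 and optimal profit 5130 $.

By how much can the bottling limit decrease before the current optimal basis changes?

40

Binding constraints: bottling, malt. The basis is B = [[6,1],[4,4]] with det 20.
Per unit decrease in bottling, x* moves by d = (-0.2, 0.2).
The basis stays optimal until fermentation becomes binding; allowable decrease = 40 hr.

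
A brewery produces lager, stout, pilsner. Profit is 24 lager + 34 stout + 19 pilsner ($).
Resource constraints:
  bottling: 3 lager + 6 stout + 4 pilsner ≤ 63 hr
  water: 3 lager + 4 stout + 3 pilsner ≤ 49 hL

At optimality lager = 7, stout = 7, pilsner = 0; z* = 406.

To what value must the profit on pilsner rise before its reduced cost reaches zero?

Check each constraint at x*: bottling 63/63 (tight); water 49/49 (tight).
Dual feasibility on the basic columns requires 3·y_bottling + 3·y_water = 24, 6·y_bottling + 4·y_water = 34.
Solving: y_bottling = 1, y_water = 7.
pilsner enters the basis when its profit ≥ yᵀa₃ = 1·4 + 7·3 = 25.

25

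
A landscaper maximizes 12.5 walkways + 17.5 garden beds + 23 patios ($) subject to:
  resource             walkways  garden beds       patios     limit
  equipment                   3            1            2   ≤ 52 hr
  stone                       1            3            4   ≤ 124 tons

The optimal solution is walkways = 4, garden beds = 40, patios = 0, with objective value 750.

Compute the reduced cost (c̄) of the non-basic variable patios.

-2

Check each constraint at x*: equipment 52/52 (tight); stone 124/124 (tight).
The binding rows give the dual system: 3·y_equipment + 1·y_stone = 12.5 and 1·y_equipment + 3·y_stone = 17.5.
Solving: y_equipment = 2.5, y_stone = 5.
Reduced cost of patios: c₃ − yᵀa₃ = 23 − (2.5·2 + 5·4) = 23 − 25 = -2.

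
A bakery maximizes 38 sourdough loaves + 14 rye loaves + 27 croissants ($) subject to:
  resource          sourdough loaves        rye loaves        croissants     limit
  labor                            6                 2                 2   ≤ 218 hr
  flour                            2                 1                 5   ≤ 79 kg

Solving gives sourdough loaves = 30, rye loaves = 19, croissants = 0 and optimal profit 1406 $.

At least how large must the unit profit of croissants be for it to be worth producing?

30

Check each constraint at x*: labor 218/218 (tight); flour 79/79 (tight).
Dual feasibility on the basic columns requires 6·y_labor + 2·y_flour = 38, 2·y_labor + 1·y_flour = 14.
→ y_labor = 5 and y_flour = 4.
croissants enters the basis when its profit ≥ yᵀa₃ = 5·2 + 4·5 = 30.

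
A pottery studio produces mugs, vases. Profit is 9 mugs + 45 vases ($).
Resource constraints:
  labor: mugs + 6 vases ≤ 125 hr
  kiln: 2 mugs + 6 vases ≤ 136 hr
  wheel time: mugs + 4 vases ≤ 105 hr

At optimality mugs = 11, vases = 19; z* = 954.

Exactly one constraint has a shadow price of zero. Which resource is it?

labor: 125/125 (binding)
kiln: 136/136 (binding)
wheel time: 87/105 (slack 18)
By complementary slackness, a constraint with positive slack has shadow price 0 → wheel time.

wheel time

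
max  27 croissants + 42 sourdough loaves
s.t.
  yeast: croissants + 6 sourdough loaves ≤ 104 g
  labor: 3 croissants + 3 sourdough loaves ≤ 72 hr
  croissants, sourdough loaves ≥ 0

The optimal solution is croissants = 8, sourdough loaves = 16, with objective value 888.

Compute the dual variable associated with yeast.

3

Check each constraint at x*: yeast 104/104 (tight); labor 72/72 (tight).
From A_Bᵀ y = c: 1·y_yeast + 3·y_labor = 27; 6·y_yeast + 3·y_labor = 42.
Solving: y_yeast = 3, y_labor = 8.
Shadow price of yeast = 3.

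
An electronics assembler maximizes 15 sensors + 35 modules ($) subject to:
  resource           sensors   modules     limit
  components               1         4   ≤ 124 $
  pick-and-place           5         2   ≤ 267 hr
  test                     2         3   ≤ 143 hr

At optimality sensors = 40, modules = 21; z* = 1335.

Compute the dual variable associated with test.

At the optimum: components uses 124 of 124 (binding); pick-and-place uses 242 of 267 (slack = 25); test uses 143 of 143 (binding).
Slack constraints have shadow price 0 (complementary slackness).
From A_Bᵀ y = c: 1·y_components + 2·y_test = 15; 4·y_components + 3·y_test = 35.
→ y_components = 5 and y_test = 5.
Shadow price of test = 5.

5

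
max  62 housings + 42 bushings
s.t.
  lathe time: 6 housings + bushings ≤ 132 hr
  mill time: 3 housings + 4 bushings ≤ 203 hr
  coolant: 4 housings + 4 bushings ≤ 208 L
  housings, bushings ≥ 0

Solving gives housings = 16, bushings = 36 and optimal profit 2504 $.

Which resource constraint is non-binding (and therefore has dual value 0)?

mill time

lathe time: 132/132 (binding)
mill time: 192/203 (slack 11)
coolant: 208/208 (binding)
By complementary slackness, a constraint with positive slack has shadow price 0 → mill time.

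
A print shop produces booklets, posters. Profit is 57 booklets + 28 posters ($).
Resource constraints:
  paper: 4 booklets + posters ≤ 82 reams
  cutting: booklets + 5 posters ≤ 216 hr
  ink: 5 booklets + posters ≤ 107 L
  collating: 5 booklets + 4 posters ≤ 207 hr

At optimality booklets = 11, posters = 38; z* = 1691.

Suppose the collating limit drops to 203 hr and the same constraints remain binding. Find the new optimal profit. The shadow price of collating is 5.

Δb = -4, so new z* = 1691 + (5)·(-4) = 1691 − 20 = 1671.

1671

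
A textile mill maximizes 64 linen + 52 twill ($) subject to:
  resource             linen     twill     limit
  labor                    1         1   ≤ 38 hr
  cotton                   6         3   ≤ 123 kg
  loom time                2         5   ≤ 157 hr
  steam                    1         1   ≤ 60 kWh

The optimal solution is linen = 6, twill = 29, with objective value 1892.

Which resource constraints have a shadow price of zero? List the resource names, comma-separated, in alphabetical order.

labor: 35/38 (slack 3)
cotton: 123/123 (binding)
loom time: 157/157 (binding)
steam: 35/60 (slack 25)
By complementary slackness, a constraint with positive slack has shadow price 0 → labor, steam.

labor, steam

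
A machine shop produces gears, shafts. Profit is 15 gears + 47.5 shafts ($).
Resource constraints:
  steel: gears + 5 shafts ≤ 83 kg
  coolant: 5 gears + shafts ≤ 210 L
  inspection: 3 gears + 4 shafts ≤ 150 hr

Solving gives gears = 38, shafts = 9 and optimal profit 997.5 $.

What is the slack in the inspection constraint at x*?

inspection used = 3·38 + 4·9 = 150; slack = 150 − 150 = 0.

0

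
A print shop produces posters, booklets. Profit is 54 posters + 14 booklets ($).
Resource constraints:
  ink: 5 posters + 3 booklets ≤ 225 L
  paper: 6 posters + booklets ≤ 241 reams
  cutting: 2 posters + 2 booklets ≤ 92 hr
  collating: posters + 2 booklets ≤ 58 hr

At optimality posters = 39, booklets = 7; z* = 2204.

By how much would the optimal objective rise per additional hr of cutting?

3

At the optimum: ink uses 216 of 225 (slack = 9); paper uses 241 of 241 (binding); cutting uses 92 of 92 (binding); collating uses 53 of 58 (slack = 5).
By complementary slackness, y = 0 for the non-binding constraints.
From A_Bᵀ y = c: 6·y_paper + 2·y_cutting = 54; 1·y_paper + 2·y_cutting = 14.
→ y_paper = 8 and y_cutting = 3.
Shadow price of cutting = 3.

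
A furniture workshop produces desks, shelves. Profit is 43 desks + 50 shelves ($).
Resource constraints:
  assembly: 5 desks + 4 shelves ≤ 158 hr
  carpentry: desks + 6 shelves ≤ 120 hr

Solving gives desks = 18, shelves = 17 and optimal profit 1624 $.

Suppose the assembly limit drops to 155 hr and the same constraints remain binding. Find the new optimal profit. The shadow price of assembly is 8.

1600

Δb = -3, so new z* = 1624 + (8)·(-3) = 1624 − 24 = 1600.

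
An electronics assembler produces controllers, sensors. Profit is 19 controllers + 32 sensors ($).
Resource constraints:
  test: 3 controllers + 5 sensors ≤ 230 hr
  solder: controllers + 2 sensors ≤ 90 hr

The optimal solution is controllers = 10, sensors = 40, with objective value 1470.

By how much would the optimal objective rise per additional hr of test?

Both test and solder are binding at x*.
From A_Bᵀ y = c: 3·y_test + 1·y_solder = 19; 5·y_test + 2·y_solder = 32.
→ y_test = 6 and y_solder = 1.
Shadow price of test = 6.

6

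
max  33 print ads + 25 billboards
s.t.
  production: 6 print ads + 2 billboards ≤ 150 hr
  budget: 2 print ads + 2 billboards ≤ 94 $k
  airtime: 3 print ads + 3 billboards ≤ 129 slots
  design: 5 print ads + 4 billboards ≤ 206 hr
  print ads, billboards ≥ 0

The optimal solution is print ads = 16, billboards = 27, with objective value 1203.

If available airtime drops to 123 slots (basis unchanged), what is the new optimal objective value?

1161

Binding: production and airtime. Non-binding: budget (8 unused), design (18 unused).
Since budget, design are not tight, their duals are 0.
The binding rows give the dual system: 6·y_production + 3·y_airtime = 33 and 2·y_production + 3·y_airtime = 25.
Solving: y_production = 2, y_airtime = 7.
Δz = y_airtime·Δb = 7 × (-6) = -42, so new z* = 1203 − 42 = 1161.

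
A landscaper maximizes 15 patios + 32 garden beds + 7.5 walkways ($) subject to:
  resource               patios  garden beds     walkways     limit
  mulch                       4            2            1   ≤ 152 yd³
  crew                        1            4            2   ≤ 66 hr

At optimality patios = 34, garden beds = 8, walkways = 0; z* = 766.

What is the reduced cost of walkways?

-8.5

Check each constraint at x*: mulch 152/152 (tight); crew 66/66 (tight).
The binding rows give the dual system: 4·y_mulch + 1·y_crew = 15 and 2·y_mulch + 4·y_crew = 32.
→ y_mulch = 2 and y_crew = 7.
Reduced cost of walkways: c₃ − yᵀa₃ = 7.5 − (2·1 + 7·2) = 7.5 − 16 = -8.5.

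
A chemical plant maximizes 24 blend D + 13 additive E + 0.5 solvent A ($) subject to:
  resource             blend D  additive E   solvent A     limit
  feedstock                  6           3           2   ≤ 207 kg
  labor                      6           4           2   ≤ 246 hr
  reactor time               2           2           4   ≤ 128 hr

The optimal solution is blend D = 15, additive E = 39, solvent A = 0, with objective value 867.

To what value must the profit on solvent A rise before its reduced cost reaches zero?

Binding: feedstock and labor. Non-binding: reactor time (20 unused).
By complementary slackness, y = 0 for the non-binding constraint.
From A_Bᵀ y = c: 6·y_feedstock + 6·y_labor = 24; 3·y_feedstock + 4·y_labor = 13.
→ y_feedstock = 3 and y_labor = 1.
solvent A enters the basis when its profit ≥ yᵀa₃ = 3·2 + 1·2 = 8.

8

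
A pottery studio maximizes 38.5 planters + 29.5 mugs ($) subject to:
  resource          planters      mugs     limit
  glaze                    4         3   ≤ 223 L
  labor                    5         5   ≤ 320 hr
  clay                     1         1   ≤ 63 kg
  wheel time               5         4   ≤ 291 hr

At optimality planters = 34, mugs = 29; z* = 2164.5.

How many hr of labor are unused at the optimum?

5

labor used = 5·34 + 5·29 = 315; slack = 320 − 315 = 5.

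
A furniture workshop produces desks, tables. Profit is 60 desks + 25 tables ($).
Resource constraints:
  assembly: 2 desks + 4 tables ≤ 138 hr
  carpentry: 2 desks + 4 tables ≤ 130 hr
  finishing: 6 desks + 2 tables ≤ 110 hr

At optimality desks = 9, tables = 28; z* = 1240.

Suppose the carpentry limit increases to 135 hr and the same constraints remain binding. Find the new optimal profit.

Check each constraint at x*: assembly 130/138 (slack 8); carpentry 130/130 (tight); finishing 110/110 (tight).
Slack constraints have shadow price 0 (complementary slackness).
Dual feasibility on the basic columns requires 2·y_carpentry + 6·y_finishing = 60, 4·y_carpentry + 2·y_finishing = 25.
Solving: y_carpentry = 1.5, y_finishing = 9.5.
Δz = y_carpentry·Δb = 1.5 × (5) = 7.5, so new z* = 1240 + 7.5 = 1247.5.

1247.5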